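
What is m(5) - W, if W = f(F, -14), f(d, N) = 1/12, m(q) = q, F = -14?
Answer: 59/12 ≈ 4.9167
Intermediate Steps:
f(d, N) = 1/12
W = 1/12 ≈ 0.083333
m(5) - W = 5 - 1*1/12 = 5 - 1/12 = 59/12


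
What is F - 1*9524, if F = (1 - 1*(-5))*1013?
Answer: -3446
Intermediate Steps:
F = 6078 (F = (1 + 5)*1013 = 6*1013 = 6078)
F - 1*9524 = 6078 - 1*9524 = 6078 - 9524 = -3446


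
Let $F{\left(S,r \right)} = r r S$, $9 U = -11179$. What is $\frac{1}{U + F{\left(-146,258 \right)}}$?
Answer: $- \frac{9}{87476275} \approx -1.0288 \cdot 10^{-7}$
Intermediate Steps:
$U = - \frac{11179}{9}$ ($U = \frac{1}{9} \left(-11179\right) = - \frac{11179}{9} \approx -1242.1$)
$F{\left(S,r \right)} = S r^{2}$ ($F{\left(S,r \right)} = r^{2} S = S r^{2}$)
$\frac{1}{U + F{\left(-146,258 \right)}} = \frac{1}{- \frac{11179}{9} - 146 \cdot 258^{2}} = \frac{1}{- \frac{11179}{9} - 9718344} = \frac{1}{- \frac{87476275}{9}} = - \frac{9}{87476275}$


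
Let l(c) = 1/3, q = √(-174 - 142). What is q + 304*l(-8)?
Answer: 304/3 + 2*I*√79 ≈ 101.33 + 17.776*I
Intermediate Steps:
q = 2*I*√79 (q = √(-316) = 2*I*√79 ≈ 17.776*I)
l(c) = ⅓
q + 304*l(-8) = 2*I*√79 + 304*(⅓) = 2*I*√79 + 304/3 = 304/3 + 2*I*√79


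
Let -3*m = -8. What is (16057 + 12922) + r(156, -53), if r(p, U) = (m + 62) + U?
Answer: 86972/3 ≈ 28991.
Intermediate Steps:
m = 8/3 (m = -⅓*(-8) = 8/3 ≈ 2.6667)
r(p, U) = 194/3 + U (r(p, U) = (8/3 + 62) + U = 194/3 + U)
(16057 + 12922) + r(156, -53) = (16057 + 12922) + (194/3 - 53) = 28979 + 35/3 = 86972/3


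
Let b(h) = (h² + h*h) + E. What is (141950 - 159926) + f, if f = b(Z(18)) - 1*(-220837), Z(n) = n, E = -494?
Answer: 203015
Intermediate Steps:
b(h) = -494 + 2*h² (b(h) = (h² + h*h) - 494 = (h² + h²) - 494 = 2*h² - 494 = -494 + 2*h²)
f = 220991 (f = (-494 + 2*18²) - 1*(-220837) = (-494 + 2*324) + 220837 = (-494 + 648) + 220837 = 154 + 220837 = 220991)
(141950 - 159926) + f = (141950 - 159926) + 220991 = -17976 + 220991 = 203015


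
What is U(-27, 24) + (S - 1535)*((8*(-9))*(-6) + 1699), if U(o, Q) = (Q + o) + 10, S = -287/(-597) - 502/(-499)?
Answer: -973520114617/297903 ≈ -3.2679e+6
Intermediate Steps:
S = 442907/297903 (S = -287*(-1/597) - 502*(-1/499) = 287/597 + 502/499 = 442907/297903 ≈ 1.4867)
U(o, Q) = 10 + Q + o
U(-27, 24) + (S - 1535)*((8*(-9))*(-6) + 1699) = (10 + 24 - 27) + (442907/297903 - 1535)*((8*(-9))*(-6) + 1699) = 7 - 456838198*(-72*(-6) + 1699)/297903 = 7 - 456838198*(432 + 1699)/297903 = 7 - 456838198/297903*2131 = 7 - 973522199938/297903 = -973520114617/297903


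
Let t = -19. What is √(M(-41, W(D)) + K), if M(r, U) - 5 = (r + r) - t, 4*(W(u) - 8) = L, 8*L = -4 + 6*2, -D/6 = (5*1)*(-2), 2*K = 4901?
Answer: √9570/2 ≈ 48.913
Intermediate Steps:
K = 4901/2 (K = (½)*4901 = 4901/2 ≈ 2450.5)
D = 60 (D = -6*5*1*(-2) = -30*(-2) = -6*(-10) = 60)
L = 1 (L = (-4 + 6*2)/8 = (-4 + 12)/8 = (⅛)*8 = 1)
W(u) = 33/4 (W(u) = 8 + (¼)*1 = 8 + ¼ = 33/4)
M(r, U) = 24 + 2*r (M(r, U) = 5 + ((r + r) - 1*(-19)) = 5 + (2*r + 19) = 5 + (19 + 2*r) = 24 + 2*r)
√(M(-41, W(D)) + K) = √((24 + 2*(-41)) + 4901/2) = √((24 - 82) + 4901/2) = √(-58 + 4901/2) = √(4785/2) = √9570/2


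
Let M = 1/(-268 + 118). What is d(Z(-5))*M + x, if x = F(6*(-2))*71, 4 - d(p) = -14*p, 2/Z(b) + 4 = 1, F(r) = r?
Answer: -191692/225 ≈ -851.96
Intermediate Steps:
Z(b) = -⅔ (Z(b) = 2/(-4 + 1) = 2/(-3) = 2*(-⅓) = -⅔)
d(p) = 4 + 14*p (d(p) = 4 - (-14)*p = 4 + 14*p)
M = -1/150 (M = 1/(-150) = -1/150 ≈ -0.0066667)
x = -852 (x = (6*(-2))*71 = -12*71 = -852)
d(Z(-5))*M + x = (4 + 14*(-⅔))*(-1/150) - 852 = (4 - 28/3)*(-1/150) - 852 = -16/3*(-1/150) - 852 = 8/225 - 852 = -191692/225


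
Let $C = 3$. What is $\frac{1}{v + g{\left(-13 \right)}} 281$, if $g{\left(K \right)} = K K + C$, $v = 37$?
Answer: $\frac{281}{209} \approx 1.3445$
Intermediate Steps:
$g{\left(K \right)} = 3 + K^{2}$ ($g{\left(K \right)} = K K + 3 = K^{2} + 3 = 3 + K^{2}$)
$\frac{1}{v + g{\left(-13 \right)}} 281 = \frac{1}{37 + \left(3 + \left(-13\right)^{2}\right)} 281 = \frac{1}{37 + \left(3 + 169\right)} 281 = \frac{1}{37 + 172} \cdot 281 = \frac{1}{209} \cdot 281 = \frac{281}{209}$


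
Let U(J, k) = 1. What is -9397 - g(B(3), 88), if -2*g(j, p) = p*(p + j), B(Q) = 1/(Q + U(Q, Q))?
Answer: -5514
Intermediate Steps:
B(Q) = 1/(1 + Q) (B(Q) = 1/(Q + 1) = 1/(1 + Q))
g(j, p) = -p*(j + p)/2 (g(j, p) = -p*(p + j)/2 = -p*(j + p)/2)
-9397 - g(B(3), 88) = -9397 - (-1)*88*(1/(1 + 3) + 88)/2 = -9397 - (-1)*88*(1/4 + 88)/2 = -9397 - (-1)*88*(¼ + 88)/2 = -9397 - (-1)*88*353/(2*4) = -9397 - 1*(-3883) = -9397 + 3883 = -5514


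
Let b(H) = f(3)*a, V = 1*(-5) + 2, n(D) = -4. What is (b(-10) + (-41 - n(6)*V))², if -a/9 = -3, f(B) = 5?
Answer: 6724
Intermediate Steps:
a = 27 (a = -9*(-3) = 27)
V = -3 (V = -5 + 2 = -3)
b(H) = 135 (b(H) = 5*27 = 135)
(b(-10) + (-41 - n(6)*V))² = (135 + (-41 - (-4)*(-3)))² = (135 + (-41 - 1*12))² = (135 + (-41 - 12))² = (135 - 53)² = 82² = 6724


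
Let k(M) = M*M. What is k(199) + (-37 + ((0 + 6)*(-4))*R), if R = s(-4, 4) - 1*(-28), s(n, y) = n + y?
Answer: 38892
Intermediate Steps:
k(M) = M²
R = 28 (R = (-4 + 4) - 1*(-28) = 0 + 28 = 28)
k(199) + (-37 + ((0 + 6)*(-4))*R) = 199² + (-37 + ((0 + 6)*(-4))*28) = 39601 + (-37 + (6*(-4))*28) = 39601 + (-37 - 24*28) = 39601 + (-37 - 672) = 39601 - 709 = 38892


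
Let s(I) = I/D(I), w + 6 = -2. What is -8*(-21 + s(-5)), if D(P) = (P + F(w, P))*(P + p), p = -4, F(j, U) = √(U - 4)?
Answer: 25804/153 + 20*I/51 ≈ 168.65 + 0.39216*I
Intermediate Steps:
w = -8 (w = -6 - 2 = -8)
F(j, U) = √(-4 + U)
D(P) = (-4 + P)*(P + √(-4 + P)) (D(P) = (P + √(-4 + P))*(P - 4) = (P + √(-4 + P))*(-4 + P) = (-4 + P)*(P + √(-4 + P)))
s(I) = I/(I² - 4*I - 4*√(-4 + I) + I*√(-4 + I))
-8*(-21 + s(-5)) = -8*(-21 - 5/((-5)² - 4*(-5) - 4*√(-4 - 5) - 5*√(-4 - 5))) = -8*(-21 - 5/(25 + 20 - 12*I - 15*I)) = -8*(-21 - 5*(45 + 27*I)/2754) = 168 + 20*(45 + 27*I)/1377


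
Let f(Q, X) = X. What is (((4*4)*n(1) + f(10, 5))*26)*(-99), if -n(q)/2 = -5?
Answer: -424710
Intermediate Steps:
n(q) = 10 (n(q) = -2*(-5) = 10)
(((4*4)*n(1) + f(10, 5))*26)*(-99) = (((4*4)*10 + 5)*26)*(-99) = ((16*10 + 5)*26)*(-99) = ((160 + 5)*26)*(-99) = (165*26)*(-99) = 4290*(-99) = -424710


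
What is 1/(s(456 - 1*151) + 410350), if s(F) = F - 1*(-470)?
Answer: 1/411125 ≈ 2.4323e-6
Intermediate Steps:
s(F) = 470 + F (s(F) = F + 470 = 470 + F)
1/(s(456 - 1*151) + 410350) = 1/((470 + (456 - 1*151)) + 410350) = 1/((470 + (456 - 151)) + 410350) = 1/((470 + 305) + 410350) = 1/(775 + 410350) = 1/411125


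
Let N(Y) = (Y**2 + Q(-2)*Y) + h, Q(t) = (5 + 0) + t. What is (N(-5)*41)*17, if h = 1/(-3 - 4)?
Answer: 48093/7 ≈ 6870.4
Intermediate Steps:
Q(t) = 5 + t
h = -1/7 (h = 1/(-7) = -1/7 ≈ -0.14286)
N(Y) = -1/7 + Y**2 + 3*Y (N(Y) = (Y**2 + (5 - 2)*Y) - 1/7 = (Y**2 + 3*Y) - 1/7 = -1/7 + Y**2 + 3*Y)
(N(-5)*41)*17 = ((-1/7 + (-5)**2 + 3*(-5))*41)*17 = ((-1/7 + 25 - 15)*41)*17 = ((69/7)*41)*17 = (2829/7)*17 = 48093/7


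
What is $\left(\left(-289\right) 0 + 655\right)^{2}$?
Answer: $429025$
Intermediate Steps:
$\left(\left(-289\right) 0 + 655\right)^{2} = \left(0 + 655\right)^{2} = 655^{2} = 429025$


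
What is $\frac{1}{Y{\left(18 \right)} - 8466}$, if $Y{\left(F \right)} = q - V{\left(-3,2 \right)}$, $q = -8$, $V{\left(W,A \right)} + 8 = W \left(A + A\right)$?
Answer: $- \frac{1}{8454} \approx -0.00011829$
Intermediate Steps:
$V{\left(W,A \right)} = -8 + 2 A W$ ($V{\left(W,A \right)} = -8 + W \left(A + A\right) = -8 + W 2 A = -8 + 2 A W$)
$Y{\left(F \right)} = 12$ ($Y{\left(F \right)} = -8 - \left(-8 + 2 \cdot 2 \left(-3\right)\right) = -8 - \left(-8 - 12\right) = -8 - -20 = -8 + 20 = 12$)
$\frac{1}{Y{\left(18 \right)} - 8466} = \frac{1}{12 - 8466} = \frac{1}{-8454} = - \frac{1}{8454}$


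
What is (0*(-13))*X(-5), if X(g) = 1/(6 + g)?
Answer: 0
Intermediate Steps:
(0*(-13))*X(-5) = (0*(-13))/(6 - 5) = 0/1 = 0*1 = 0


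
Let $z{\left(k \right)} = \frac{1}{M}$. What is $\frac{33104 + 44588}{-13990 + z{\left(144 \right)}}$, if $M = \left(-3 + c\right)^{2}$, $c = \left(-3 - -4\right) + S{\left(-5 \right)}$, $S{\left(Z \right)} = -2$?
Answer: $- \frac{1243072}{223839} \approx -5.5534$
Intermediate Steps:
$c = -1$ ($c = \left(-3 - -4\right) - 2 = \left(-3 + 4\right) - 2 = 1 - 2 = -1$)
$M = 16$ ($M = \left(-3 - 1\right)^{2} = \left(-4\right)^{2} = 16$)
$z{\left(k \right)} = \frac{1}{16}$
$\frac{33104 + 44588}{-13990 + z{\left(144 \right)}} = \frac{33104 + 44588}{-13990 + \frac{1}{16}} = \frac{77692}{- \frac{223839}{16}} = 77692 \left(- \frac{16}{223839}\right) = - \frac{1243072}{223839}$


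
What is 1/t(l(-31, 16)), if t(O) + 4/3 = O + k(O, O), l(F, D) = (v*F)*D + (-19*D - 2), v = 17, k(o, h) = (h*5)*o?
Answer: 3/1145263442 ≈ 2.6195e-9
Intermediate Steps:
k(o, h) = 5*h*o (k(o, h) = (5*h)*o = 5*h*o)
l(F, D) = -2 - 19*D + 17*D*F (l(F, D) = (17*F)*D + (-19*D - 2) = 17*D*F + (-2 - 19*D) = -2 - 19*D + 17*D*F)
t(O) = -4/3 + O + 5*O² (t(O) = -4/3 + (O + 5*O*O) = -4/3 + (O + 5*O²) = -4/3 + O + 5*O²)
1/t(l(-31, 16)) = 1/(-4/3 + (-2 - 19*16 + 17*16*(-31)) + 5*(-2 - 19*16 + 17*16*(-31))²) = 1/(-4/3 + (-2 - 304 - 8432) + 5*(-2 - 304 - 8432)²) = 1/(-4/3 - 8738 + 5*(-8738)²) = 1/(-4/3 - 8738 + 5*76352644) = 1/(-4/3 - 8738 + 381763220) = 1/(1145263442/3) = 3/1145263442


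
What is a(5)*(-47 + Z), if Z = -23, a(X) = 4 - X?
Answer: 70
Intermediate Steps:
a(5)*(-47 + Z) = (4 - 1*5)*(-47 - 23) = (4 - 5)*(-70) = -1*(-70) = 70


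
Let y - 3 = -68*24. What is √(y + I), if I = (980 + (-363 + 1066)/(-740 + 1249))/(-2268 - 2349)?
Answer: 2*I*√27770778376545/261117 ≈ 40.364*I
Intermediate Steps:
I = -499523/2350053 (I = (980 + 703/509)/(-4617) = (980 + 703*(1/509))*(-1/4617) = (980 + 703/509)*(-1/4617) = (499523/509)*(-1/4617) = -499523/2350053 ≈ -0.21256)
y = -1629 (y = 3 - 68*24 = 3 - 1632 = -1629)
√(y + I) = √(-1629 - 499523/2350053) = √(-3828735860/2350053) = 2*I*√27770778376545/261117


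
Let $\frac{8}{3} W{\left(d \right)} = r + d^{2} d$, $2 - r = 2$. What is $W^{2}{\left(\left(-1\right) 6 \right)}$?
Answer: $6561$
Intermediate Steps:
$r = 0$ ($r = 2 - 2 = 0$)
$W{\left(d \right)} = \frac{3 d^{3}}{8}$ ($W{\left(d \right)} = \frac{3 \left(0 + d^{2} d\right)}{8} = \frac{3 \left(0 + d^{3}\right)}{8} = \frac{3 d^{3}}{8}$)
$W^{2}{\left(\left(-1\right) 6 \right)} = \left(\frac{3 \left(\left(-1\right) 6\right)^{3}}{8}\right)^{2} = \left(\frac{3 \left(-6\right)^{3}}{8}\right)^{2} = \left(\frac{3}{8} \left(-216\right)\right)^{2} = \left(-81\right)^{2} = 6561$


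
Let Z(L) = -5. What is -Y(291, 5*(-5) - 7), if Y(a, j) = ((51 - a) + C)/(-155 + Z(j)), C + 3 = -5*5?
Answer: -67/40 ≈ -1.6750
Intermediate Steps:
C = -28 (C = -3 - 5*5 = -3 - 25 = -28)
Y(a, j) = -23/160 + a/160 (Y(a, j) = ((51 - a) - 28)/(-155 - 5) = (23 - a)/(-160) = (23 - a)*(-1/160) = -23/160 + a/160)
-Y(291, 5*(-5) - 7) = -(-23/160 + (1/160)*291) = -(-23/160 + 291/160) = -1*67/40 = -67/40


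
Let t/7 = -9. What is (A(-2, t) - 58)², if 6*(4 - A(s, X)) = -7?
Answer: 100489/36 ≈ 2791.4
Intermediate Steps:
t = -63 (t = 7*(-9) = -63)
A(s, X) = 31/6 (A(s, X) = 4 - ⅙*(-7) = 4 + 7/6 = 31/6)
(A(-2, t) - 58)² = (31/6 - 58)² = (-317/6)² = 100489/36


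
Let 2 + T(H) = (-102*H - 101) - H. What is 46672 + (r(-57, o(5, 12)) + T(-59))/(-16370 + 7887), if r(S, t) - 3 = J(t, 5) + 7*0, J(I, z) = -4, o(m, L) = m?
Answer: 395912603/8483 ≈ 46671.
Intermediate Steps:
T(H) = -103 - 103*H (T(H) = -2 + ((-102*H - 101) - H) = -2 + ((-101 - 102*H) - H) = -2 + (-101 - 103*H) = -103 - 103*H)
r(S, t) = -1 (r(S, t) = 3 + (-4 + 7*0) = 3 + (-4 + 0) = 3 - 4 = -1)
46672 + (r(-57, o(5, 12)) + T(-59))/(-16370 + 7887) = 46672 + (-1 + (-103 - 103*(-59)))/(-16370 + 7887) = 46672 + (-1 + (-103 + 6077))/(-8483) = 46672 + (-1 + 5974)*(-1/8483) = 46672 + 5973*(-1/8483) = 46672 - 5973/8483 = 395912603/8483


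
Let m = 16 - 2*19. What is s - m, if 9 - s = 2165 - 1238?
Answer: -896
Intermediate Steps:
m = -22 (m = 16 - 38 = -22)
s = -918 (s = 9 - (2165 - 1238) = 9 - 1*927 = 9 - 927 = -918)
s - m = -918 - 1*(-22) = -918 + 22 = -896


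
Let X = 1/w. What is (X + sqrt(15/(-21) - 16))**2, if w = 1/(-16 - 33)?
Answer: 16690/7 - 42*I*sqrt(91) ≈ 2384.3 - 400.65*I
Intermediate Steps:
w = -1/49 (w = 1/(-49) = -1/49 ≈ -0.020408)
X = -49 (X = 1/(-1/49) = -49)
(X + sqrt(15/(-21) - 16))**2 = (-49 + sqrt(15/(-21) - 16))**2 = (-49 + sqrt(15*(-1/21) - 16))**2 = (-49 + sqrt(-5/7 - 16))**2 = (-49 + sqrt(-117/7))**2 = (-49 + 3*I*sqrt(91)/7)**2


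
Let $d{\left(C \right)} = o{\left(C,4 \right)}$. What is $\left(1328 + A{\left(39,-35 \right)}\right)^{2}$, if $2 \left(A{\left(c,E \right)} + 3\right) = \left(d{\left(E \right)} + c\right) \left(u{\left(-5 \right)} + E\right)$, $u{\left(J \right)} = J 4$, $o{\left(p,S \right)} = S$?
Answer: $\frac{81225}{4} \approx 20306.0$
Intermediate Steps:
$d{\left(C \right)} = 4$
$u{\left(J \right)} = 4 J$
$A{\left(c,E \right)} = -3 + \frac{\left(-20 + E\right) \left(4 + c\right)}{2}$ ($A{\left(c,E \right)} = -3 + \frac{\left(4 + c\right) \left(4 \left(-5\right) + E\right)}{2} = -3 + \frac{\left(4 + c\right) \left(-20 + E\right)}{2} = -3 + \frac{\left(-20 + E\right) \left(4 + c\right)}{2}$)
$\left(1328 + A{\left(39,-35 \right)}\right)^{2} = \left(1328 + \left(-43 - 390 + 2 \left(-35\right) + \frac{1}{2} \left(-35\right) 39\right)\right)^{2} = \left(1328 - \frac{2371}{2}\right)^{2} = \left(\frac{285}{2}\right)^{2} = \frac{81225}{4}$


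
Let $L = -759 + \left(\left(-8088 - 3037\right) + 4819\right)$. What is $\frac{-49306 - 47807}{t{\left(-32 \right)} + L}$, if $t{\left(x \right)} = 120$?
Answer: $\frac{32371}{2315} \approx 13.983$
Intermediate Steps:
$L = -7065$ ($L = -759 + \left(-11125 + 4819\right) = -759 - 6306 = -7065$)
$\frac{-49306 - 47807}{t{\left(-32 \right)} + L} = \frac{-49306 - 47807}{120 - 7065} = - \frac{97113}{-6945} = \left(-97113\right) \left(- \frac{1}{6945}\right) = \frac{32371}{2315}$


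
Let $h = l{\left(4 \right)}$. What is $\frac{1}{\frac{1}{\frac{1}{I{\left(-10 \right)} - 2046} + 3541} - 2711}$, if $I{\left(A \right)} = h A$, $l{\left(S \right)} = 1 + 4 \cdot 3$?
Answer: $- \frac{7705215}{20888835689} \approx -0.00036887$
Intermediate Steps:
$l{\left(S \right)} = 13$ ($l{\left(S \right)} = 1 + 12 = 13$)
$h = 13$
$I{\left(A \right)} = 13 A$
$\frac{1}{\frac{1}{\frac{1}{I{\left(-10 \right)} - 2046} + 3541} - 2711} = \frac{1}{\frac{1}{\frac{1}{13 \left(-10\right) - 2046} + 3541} - 2711} = \frac{1}{\frac{1}{\frac{1}{-130 - 2046} + 3541} - 2711} = \frac{1}{\frac{1}{\frac{1}{-2176} + 3541} - 2711} = \frac{1}{\frac{1}{- \frac{1}{2176} + 3541} - 2711} = \frac{1}{\frac{1}{\frac{7705215}{2176}} - 2711} = \frac{1}{\frac{2176}{7705215} - 2711} = \frac{1}{- \frac{20888835689}{7705215}} = - \frac{7705215}{20888835689}$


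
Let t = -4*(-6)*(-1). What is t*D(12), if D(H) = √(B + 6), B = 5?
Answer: -24*√11 ≈ -79.599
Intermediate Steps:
D(H) = √11 (D(H) = √(5 + 6) = √11)
t = -24 (t = 24*(-1) = -24)
t*D(12) = -24*√11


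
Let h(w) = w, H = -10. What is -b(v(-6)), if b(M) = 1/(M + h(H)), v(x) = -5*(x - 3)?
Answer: -1/35 ≈ -0.028571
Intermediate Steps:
v(x) = 15 - 5*x (v(x) = -5*(-3 + x) = 15 - 5*x)
b(M) = 1/(-10 + M) (b(M) = 1/(M - 10) = 1/(-10 + M))
-b(v(-6)) = -1/(-10 + (15 - 5*(-6))) = -1/(-10 + (15 + 30)) = -1/(-10 + 45) = -1/35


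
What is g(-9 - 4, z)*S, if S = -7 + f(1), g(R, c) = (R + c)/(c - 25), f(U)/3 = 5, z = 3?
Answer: 40/11 ≈ 3.6364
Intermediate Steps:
f(U) = 15 (f(U) = 3*5 = 15)
g(R, c) = (R + c)/(-25 + c)
S = 8 (S = -7 + 15 = 8)
g(-9 - 4, z)*S = (((-9 - 4) + 3)/(-25 + 3))*8 = ((-13 + 3)/(-22))*8 = -1/22*(-10)*8 = (5/11)*8 = 40/11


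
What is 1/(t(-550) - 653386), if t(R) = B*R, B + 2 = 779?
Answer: -1/1080736 ≈ -9.2530e-7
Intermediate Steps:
B = 777 (B = -2 + 779 = 777)
t(R) = 777*R
1/(t(-550) - 653386) = 1/(777*(-550) - 653386) = 1/(-427350 - 653386) = 1/(-1080736) = -1/1080736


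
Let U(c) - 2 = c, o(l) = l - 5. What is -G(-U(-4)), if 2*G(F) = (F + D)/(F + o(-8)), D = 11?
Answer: 13/22 ≈ 0.59091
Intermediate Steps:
o(l) = -5 + l
U(c) = 2 + c
G(F) = (11 + F)/(2*(-13 + F)) (G(F) = ((F + 11)/(F + (-5 - 8)))/2 = ((11 + F)/(F - 13))/2 = ((11 + F)/(-13 + F))/2 = (11 + F)/(2*(-13 + F)))
-G(-U(-4)) = -(11 - (2 - 4))/(2*(-13 - (2 - 4))) = -(11 - 1*(-2))/(2*(-13 - 1*(-2))) = -(11 + 2)/(2*(-13 + 2)) = -13/(2*(-11)) = -(-1)*13/(2*11) = -1*(-13/22) = 13/22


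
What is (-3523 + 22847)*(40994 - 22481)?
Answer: 357745212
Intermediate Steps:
(-3523 + 22847)*(40994 - 22481) = 19324*18513 = 357745212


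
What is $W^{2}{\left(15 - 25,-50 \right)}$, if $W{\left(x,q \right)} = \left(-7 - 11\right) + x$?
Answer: $784$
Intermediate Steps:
$W{\left(x,q \right)} = -18 + x$
$W^{2}{\left(15 - 25,-50 \right)} = \left(-18 + \left(15 - 25\right)\right)^{2} = \left(-18 - 10\right)^{2} = \left(-28\right)^{2} = 784$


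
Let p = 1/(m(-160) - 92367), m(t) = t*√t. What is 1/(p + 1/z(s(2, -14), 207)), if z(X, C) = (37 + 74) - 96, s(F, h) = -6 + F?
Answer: 2000243715/133327936 - 1125*I*√10/66663968 ≈ 15.002 - 5.3366e-5*I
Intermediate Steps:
z(X, C) = 15 (z(X, C) = 111 - 96 = 15)
m(t) = t^(3/2)
p = 1/(-92367 - 640*I*√10) (p = 1/((-160)^(3/2) - 92367) = 1/(-640*I*√10 - 92367) = 1/(-92367 - 640*I*√10) ≈ -1.0821e-5 + 2.371e-7*I)
1/(p + 1/z(s(2, -14), 207)) = 1/(I/(-92367*I + 640*√10) + 1/15) = 1/(1/15 + I/(-92367*I + 640*√10))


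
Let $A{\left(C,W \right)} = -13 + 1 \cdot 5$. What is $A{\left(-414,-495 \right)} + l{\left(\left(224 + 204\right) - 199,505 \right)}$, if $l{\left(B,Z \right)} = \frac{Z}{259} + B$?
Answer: $\frac{57744}{259} \approx 222.95$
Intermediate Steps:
$A{\left(C,W \right)} = -8$ ($A{\left(C,W \right)} = -13 + 5 = -8$)
$l{\left(B,Z \right)} = B + \frac{Z}{259}$ ($l{\left(B,Z \right)} = Z \frac{1}{259} + B = \frac{Z}{259} + B = B + \frac{Z}{259}$)
$A{\left(-414,-495 \right)} + l{\left(\left(224 + 204\right) - 199,505 \right)} = -8 + \left(\left(\left(224 + 204\right) - 199\right) + \frac{1}{259} \cdot 505\right) = -8 + \left(\left(428 - 199\right) + \frac{505}{259}\right) = -8 + \left(229 + \frac{505}{259}\right) = -8 + \frac{59816}{259} = \frac{57744}{259}$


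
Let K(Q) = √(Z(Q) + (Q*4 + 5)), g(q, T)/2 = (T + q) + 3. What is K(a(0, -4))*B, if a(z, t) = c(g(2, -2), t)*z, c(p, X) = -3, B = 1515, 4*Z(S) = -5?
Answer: 1515*√15/2 ≈ 2933.8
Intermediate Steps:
Z(S) = -5/4 (Z(S) = (¼)*(-5) = -5/4)
g(q, T) = 6 + 2*T + 2*q (g(q, T) = 2*((T + q) + 3) = 2*(3 + T + q) = 6 + 2*T + 2*q)
a(z, t) = -3*z
K(Q) = √(15/4 + 4*Q) (K(Q) = √(-5/4 + (Q*4 + 5)) = √(-5/4 + (4*Q + 5)) = √(-5/4 + (5 + 4*Q)) = √(15/4 + 4*Q))
K(a(0, -4))*B = (√(15 + 16*(-3*0))/2)*1515 = (√(15 + 16*0)/2)*1515 = (√(15 + 0)/2)*1515 = (√15/2)*1515 = 1515*√15/2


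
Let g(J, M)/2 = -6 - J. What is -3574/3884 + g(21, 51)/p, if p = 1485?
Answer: -102169/106810 ≈ -0.95655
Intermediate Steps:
g(J, M) = -12 - 2*J (g(J, M) = 2*(-6 - J) = -12 - 2*J)
-3574/3884 + g(21, 51)/p = -3574/3884 + (-12 - 2*21)/1485 = -3574*1/3884 + (-12 - 42)*(1/1485) = -1787/1942 - 54*1/1485 = -1787/1942 - 2/55 = -102169/106810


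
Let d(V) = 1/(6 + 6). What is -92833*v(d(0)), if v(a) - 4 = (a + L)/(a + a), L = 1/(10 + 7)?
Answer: -15317445/34 ≈ -4.5051e+5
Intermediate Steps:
L = 1/17 ≈ 0.058824
d(V) = 1/12
v(a) = 4 + (1/17 + a)/(2*a) (v(a) = 4 + (a + 1/17)/(a + a) = 4 + (1/17 + a)/((2*a)) = 4 + (1/17 + a)*(1/(2*a)) = 4 + (1/17 + a)/(2*a))
-92833*v(d(0)) = -92833*(1 + 153*(1/12))/(34*1/12) = -92833*12*(1 + 51/4)/34 = -92833*12*55/(34*4) = -92833*165/34 = -15317445/34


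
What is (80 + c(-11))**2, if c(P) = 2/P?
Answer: 770884/121 ≈ 6370.9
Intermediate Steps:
(80 + c(-11))**2 = (80 + 2/(-11))**2 = (80 + 2*(-1/11))**2 = (80 - 2/11)**2 = (878/11)**2 = 770884/121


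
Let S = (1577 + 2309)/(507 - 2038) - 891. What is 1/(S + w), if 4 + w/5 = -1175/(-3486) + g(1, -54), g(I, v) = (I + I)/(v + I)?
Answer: -282864498/257984182801 ≈ -0.0010964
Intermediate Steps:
g(I, v) = 2*I/(I + v) (g(I, v) = (2*I)/(I + v) = 2*I/(I + v))
w = -3418645/184758 (w = -20 + 5*(-1175/(-3486) + 2*1/(1 - 54)) = -20 + 5*(-1175*(-1/3486) + 2*1/(-53)) = -20 + 5*(1175/3486 + 2*1*(-1/53)) = -20 + 5*(1175/3486 - 2/53) = -20 + 5*(55303/184758) = -20 + 276515/184758 = -3418645/184758 ≈ -18.503)
S = -1368007/1531 (S = 3886/(-1531) - 891 = 3886*(-1/1531) - 891 = -3886/1531 - 891 = -1368007/1531 ≈ -893.54)
1/(S + w) = 1/(-1368007/1531 - 3418645/184758) = 1/(-257984182801/282864498) = -282864498/257984182801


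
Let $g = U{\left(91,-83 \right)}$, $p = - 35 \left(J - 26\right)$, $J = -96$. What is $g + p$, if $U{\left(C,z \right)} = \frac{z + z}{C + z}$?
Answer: $\frac{16997}{4} \approx 4249.3$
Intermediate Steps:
$p = 4270$ ($p = - 35 \left(-96 - 26\right) = \left(-35\right) \left(-122\right) = 4270$)
$U{\left(C,z \right)} = \frac{2 z}{C + z}$
$g = - \frac{83}{4}$ ($g = 2 \left(-83\right) \frac{1}{91 - 83} = 2 \left(-83\right) \frac{1}{8} = - \frac{83}{4} \approx -20.75$)
$g + p = - \frac{83}{4} + 4270 = \frac{16997}{4}$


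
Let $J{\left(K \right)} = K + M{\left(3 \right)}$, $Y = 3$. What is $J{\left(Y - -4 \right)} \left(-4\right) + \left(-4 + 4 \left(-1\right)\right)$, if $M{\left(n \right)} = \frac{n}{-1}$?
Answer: $-24$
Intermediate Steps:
$M{\left(n \right)} = - n$ ($M{\left(n \right)} = n \left(-1\right) = - n$)
$J{\left(K \right)} = -3 + K$ ($J{\left(K \right)} = K - 3 = -3 + K$)
$J{\left(Y - -4 \right)} \left(-4\right) + \left(-4 + 4 \left(-1\right)\right) = \left(-3 + \left(3 - -4\right)\right) \left(-4\right) + \left(-4 + 4 \left(-1\right)\right) = \left(-3 + \left(3 + 4\right)\right) \left(-4\right) - 8 = \left(-3 + 7\right) \left(-4\right) - 8 = 4 \left(-4\right) - 8 = -16 - 8 = -24$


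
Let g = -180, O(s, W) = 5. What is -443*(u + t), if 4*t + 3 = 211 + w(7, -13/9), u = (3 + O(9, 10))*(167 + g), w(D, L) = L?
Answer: 835055/36 ≈ 23196.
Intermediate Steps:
u = -104 (u = (3 + 5)*(167 - 180) = 8*(-13) = -104)
t = 1859/36 (t = -3/4 + (211 - 13/9)/4 = -3/4 + (1/4)*(1886/9) = -3/4 + 943/18 = 1859/36 ≈ 51.639)
-443*(u + t) = -443*(-104 + 1859/36) = -443*(-1885/36) = 835055/36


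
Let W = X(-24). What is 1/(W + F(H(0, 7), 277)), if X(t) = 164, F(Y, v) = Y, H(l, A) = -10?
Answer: 1/154 ≈ 0.0064935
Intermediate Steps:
W = 164
1/(W + F(H(0, 7), 277)) = 1/(164 - 10) = 1/154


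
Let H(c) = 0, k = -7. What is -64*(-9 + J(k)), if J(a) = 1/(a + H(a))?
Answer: 4096/7 ≈ 585.14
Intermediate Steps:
J(a) = 1/a (J(a) = 1/(a + 0) = 1/a)
-64*(-9 + J(k)) = -64*(-9 + 1/(-7)) = -64*(-9 - ⅐) = -64*(-64/7) = 4096/7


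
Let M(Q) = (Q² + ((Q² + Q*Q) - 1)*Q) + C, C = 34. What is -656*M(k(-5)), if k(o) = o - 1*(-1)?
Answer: 48544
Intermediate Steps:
k(o) = 1 + o (k(o) = o + 1 = 1 + o)
M(Q) = 34 + Q² + Q*(-1 + 2*Q²) (M(Q) = (Q² + ((Q² + Q*Q) - 1)*Q) + 34 = (Q² + ((Q² + Q²) - 1)*Q) + 34 = (Q² + (2*Q² - 1)*Q) + 34 = (Q² + (-1 + 2*Q²)*Q) + 34 = (Q² + Q*(-1 + 2*Q²)) + 34 = 34 + Q² + Q*(-1 + 2*Q²))
-656*M(k(-5)) = -656*(34 + (1 - 5)² - (1 - 5) + 2*(1 - 5)³) = -656*(34 + (-4)² - 1*(-4) + 2*(-4)³) = -656*(34 + 16 + 4 + 2*(-64)) = -656*(34 + 16 + 4 - 128) = -656*(-74) = 48544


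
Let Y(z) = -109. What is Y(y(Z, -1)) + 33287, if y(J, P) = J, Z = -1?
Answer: 33178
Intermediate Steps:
Y(y(Z, -1)) + 33287 = -109 + 33287 = 33178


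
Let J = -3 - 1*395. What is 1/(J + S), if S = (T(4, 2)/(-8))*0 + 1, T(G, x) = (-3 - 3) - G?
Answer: -1/397 ≈ -0.0025189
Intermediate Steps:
J = -398 (J = -3 - 395 = -398)
T(G, x) = -6 - G
S = 1 (S = ((-6 - 1*4)/(-8))*0 + 1 = ((-6 - 4)*(-1/8))*0 + 1 = -10*(-1/8)*0 + 1 = (5/4)*0 + 1 = 0 + 1 = 1)
1/(J + S) = 1/(-398 + 1) = 1/(-397) = -1/397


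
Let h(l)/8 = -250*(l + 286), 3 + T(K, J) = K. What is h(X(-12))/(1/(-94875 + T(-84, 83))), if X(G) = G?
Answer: 52039176000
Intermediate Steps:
T(K, J) = -3 + K
h(l) = -572000 - 2000*l (h(l) = 8*(-250*(l + 286)) = 8*(-250*(286 + l)) = 8*(-71500 - 250*l) = -572000 - 2000*l)
h(X(-12))/(1/(-94875 + T(-84, 83))) = (-572000 - 2000*(-12))/(1/(-94875 + (-3 - 84))) = (-572000 + 24000)/(1/(-94875 - 87)) = -548000/(1/(-94962)) = -548000/(-1/94962) = -548000*(-94962) = 52039176000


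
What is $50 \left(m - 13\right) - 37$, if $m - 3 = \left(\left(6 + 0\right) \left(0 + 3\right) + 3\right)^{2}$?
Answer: $21513$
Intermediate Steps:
$m = 444$ ($m = 3 + \left(\left(6 + 0\right) \left(0 + 3\right) + 3\right)^{2} = 3 + \left(6 \cdot 3 + 3\right)^{2} = 3 + \left(18 + 3\right)^{2} = 3 + 21^{2} = 3 + 441 = 444$)
$50 \left(m - 13\right) - 37 = 50 \left(444 - 13\right) - 37 = 50 \cdot 431 - 37 = 21550 - 37 = 21513$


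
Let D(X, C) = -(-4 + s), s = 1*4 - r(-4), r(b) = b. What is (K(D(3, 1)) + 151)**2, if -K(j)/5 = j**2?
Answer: 5041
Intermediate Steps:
s = 8 (s = 1*4 - 1*(-4) = 4 + 4 = 8)
D(X, C) = -4 (D(X, C) = -(-4 + 8) = -1*4 = -4)
K(j) = -5*j**2
(K(D(3, 1)) + 151)**2 = (-5*(-4)**2 + 151)**2 = (-5*16 + 151)**2 = (-80 + 151)**2 = 71**2 = 5041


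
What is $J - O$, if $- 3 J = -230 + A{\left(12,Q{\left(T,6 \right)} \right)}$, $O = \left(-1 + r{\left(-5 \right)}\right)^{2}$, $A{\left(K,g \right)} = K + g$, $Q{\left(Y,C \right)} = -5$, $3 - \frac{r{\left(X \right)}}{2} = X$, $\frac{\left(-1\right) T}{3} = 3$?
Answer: $- \frac{452}{3} \approx -150.67$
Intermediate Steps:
$T = -9$ ($T = \left(-3\right) 3 = -9$)
$r{\left(X \right)} = 6 - 2 X$
$O = 225$ ($O = \left(-1 + \left(6 - -10\right)\right)^{2} = \left(-1 + \left(6 + 10\right)\right)^{2} = \left(-1 + 16\right)^{2} = 15^{2} = 225$)
$J = \frac{223}{3}$ ($J = - \frac{-230 + \left(12 - 5\right)}{3} = - \frac{-230 + 7}{3} = \left(- \frac{1}{3}\right) \left(-223\right) = \frac{223}{3} \approx 74.333$)
$J - O = \frac{223}{3} - 225 = - \frac{452}{3}$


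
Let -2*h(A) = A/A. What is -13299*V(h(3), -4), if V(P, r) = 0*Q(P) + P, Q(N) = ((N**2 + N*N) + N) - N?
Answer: 13299/2 ≈ 6649.5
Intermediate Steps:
Q(N) = 2*N**2 (Q(N) = ((N**2 + N**2) + N) - N = (2*N**2 + N) - N = (N + 2*N**2) - N = 2*N**2)
h(A) = -1/2 (h(A) = -A/(2*A) = -1/2*1 = -1/2)
V(P, r) = P (V(P, r) = 0*(2*P**2) + P = 0 + P = P)
-13299*V(h(3), -4) = -13299*(-1/2) = 13299/2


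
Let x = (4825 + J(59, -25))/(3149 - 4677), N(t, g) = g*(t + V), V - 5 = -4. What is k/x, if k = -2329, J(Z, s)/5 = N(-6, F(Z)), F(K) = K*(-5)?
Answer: 444839/1525 ≈ 291.70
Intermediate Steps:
V = 1 (V = 5 - 4 = 1)
F(K) = -5*K
N(t, g) = g*(1 + t) (N(t, g) = g*(t + 1) = g*(1 + t))
J(Z, s) = 125*Z (J(Z, s) = 5*((-5*Z)*(1 - 6)) = 5*(-5*Z*(-5)) = 5*(25*Z) = 125*Z)
x = -1525/191 (x = (4825 + 125*59)/(3149 - 4677) = (4825 + 7375)/(-1528) = 12200*(-1/1528) = -1525/191 ≈ -7.9843)
k/x = -2329/(-1525/191) = -2329*(-191/1525) = 444839/1525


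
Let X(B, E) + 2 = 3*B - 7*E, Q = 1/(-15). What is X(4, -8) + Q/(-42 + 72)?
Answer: 29699/450 ≈ 65.998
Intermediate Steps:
Q = -1/15 ≈ -0.066667
X(B, E) = -2 - 7*E + 3*B (X(B, E) = -2 + (3*B - 7*E) = -2 + (-7*E + 3*B) = -2 - 7*E + 3*B)
X(4, -8) + Q/(-42 + 72) = (-2 - 7*(-8) + 3*4) - 1/15/(-42 + 72) = (-2 + 56 + 12) - 1/15/30 = 66 + (1/30)*(-1/15) = 66 - 1/450 = 29699/450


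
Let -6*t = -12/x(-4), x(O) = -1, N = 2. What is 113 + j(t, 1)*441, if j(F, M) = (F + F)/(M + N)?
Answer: -475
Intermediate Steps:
t = -2 (t = -(-2)/(-1) = -(-2)*(-1) = -⅙*12 = -2)
j(F, M) = 2*F/(2 + M) (j(F, M) = (F + F)/(M + 2) = (2*F)/(2 + M) = 2*F/(2 + M))
113 + j(t, 1)*441 = 113 + (2*(-2)/(2 + 1))*441 = 113 + (2*(-2)/3)*441 = 113 + (2*(-2)*(⅓))*441 = 113 - 4/3*441 = 113 - 588 = -475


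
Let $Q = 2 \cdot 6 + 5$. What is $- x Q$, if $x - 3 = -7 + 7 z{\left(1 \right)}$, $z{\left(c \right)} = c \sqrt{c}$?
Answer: $-51$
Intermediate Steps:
$z{\left(c \right)} = c^{\frac{3}{2}}$
$x = 3$ ($x = 3 - \left(7 - 7 \cdot 1^{\frac{3}{2}}\right) = 3 + \left(-7 + 7 \cdot 1\right) = 3 + \left(-7 + 7\right) = 3 + 0 = 3$)
$Q = 17$ ($Q = 12 + 5 = 17$)
$- x Q = - 3 \cdot 17 = \left(-1\right) 51 = -51$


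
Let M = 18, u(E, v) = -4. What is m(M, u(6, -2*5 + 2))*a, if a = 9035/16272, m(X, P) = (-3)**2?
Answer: 9035/1808 ≈ 4.9972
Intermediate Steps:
m(X, P) = 9
a = 9035/16272 (a = 9035*(1/16272) = 9035/16272 ≈ 0.55525)
m(M, u(6, -2*5 + 2))*a = 9*(9035/16272) = 9035/1808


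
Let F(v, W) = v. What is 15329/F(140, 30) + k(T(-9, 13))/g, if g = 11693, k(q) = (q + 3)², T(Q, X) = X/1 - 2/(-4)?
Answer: 4074548/37205 ≈ 109.52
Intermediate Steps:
T(Q, X) = ½ + X (T(Q, X) = X*1 - 2*(-¼) = X + ½ = ½ + X)
k(q) = (3 + q)²
15329/F(140, 30) + k(T(-9, 13))/g = 15329/140 + (3 + (½ + 13))²/11693 = 15329*(1/140) + (3 + 27/2)²*(1/11693) = 15329/140 + (33/2)²*(1/11693) = 15329/140 + (1089/4)*(1/11693) = 15329/140 + 99/4252 = 4074548/37205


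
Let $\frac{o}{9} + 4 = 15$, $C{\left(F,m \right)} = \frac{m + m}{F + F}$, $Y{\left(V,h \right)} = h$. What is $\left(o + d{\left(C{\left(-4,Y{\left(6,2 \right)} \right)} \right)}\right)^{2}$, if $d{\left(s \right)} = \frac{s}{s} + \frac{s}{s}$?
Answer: $10201$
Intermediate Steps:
$C{\left(F,m \right)} = \frac{m}{F}$ ($C{\left(F,m \right)} = \frac{2 m}{2 F} = 2 m \frac{1}{2 F} = \frac{m}{F}$)
$o = 99$ ($o = -36 + 9 \cdot 15 = -36 + 135 = 99$)
$d{\left(s \right)} = 2$ ($d{\left(s \right)} = 1 + 1 = 2$)
$\left(o + d{\left(C{\left(-4,Y{\left(6,2 \right)} \right)} \right)}\right)^{2} = \left(99 + 2\right)^{2} = 101^{2} = 10201$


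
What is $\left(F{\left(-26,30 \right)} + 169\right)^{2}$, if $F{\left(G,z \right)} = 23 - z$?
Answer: $26244$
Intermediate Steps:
$\left(F{\left(-26,30 \right)} + 169\right)^{2} = \left(\left(23 - 30\right) + 169\right)^{2} = \left(-7 + 169\right)^{2} = 162^{2} = 26244$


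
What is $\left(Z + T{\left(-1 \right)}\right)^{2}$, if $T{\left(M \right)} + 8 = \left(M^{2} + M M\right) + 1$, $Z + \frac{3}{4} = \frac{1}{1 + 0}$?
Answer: $\frac{361}{16} \approx 22.563$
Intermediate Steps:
$Z = \frac{1}{4}$ ($Z = - \frac{3}{4} + \frac{1}{1 + 0} = - \frac{3}{4} + 1^{-1} = - \frac{3}{4} + 1 = \frac{1}{4} \approx 0.25$)
$T{\left(M \right)} = -7 + 2 M^{2}$ ($T{\left(M \right)} = -8 + \left(\left(M^{2} + M M\right) + 1\right) = -8 + \left(\left(M^{2} + M^{2}\right) + 1\right) = -8 + \left(2 M^{2} + 1\right) = -8 + \left(1 + 2 M^{2}\right) = -7 + 2 M^{2}$)
$\left(Z + T{\left(-1 \right)}\right)^{2} = \left(\frac{1}{4} - \left(7 - 2 \left(-1\right)^{2}\right)\right)^{2} = \left(\frac{1}{4} + \left(-7 + 2 \cdot 1\right)\right)^{2} = \left(\frac{1}{4} + \left(-7 + 2\right)\right)^{2} = \left(\frac{1}{4} - 5\right)^{2} = \left(- \frac{19}{4}\right)^{2} = \frac{361}{16}$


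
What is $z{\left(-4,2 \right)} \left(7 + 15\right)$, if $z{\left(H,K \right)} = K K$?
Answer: $88$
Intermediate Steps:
$z{\left(H,K \right)} = K^{2}$
$z{\left(-4,2 \right)} \left(7 + 15\right) = 2^{2} \left(7 + 15\right) = 4 \cdot 22 = 88$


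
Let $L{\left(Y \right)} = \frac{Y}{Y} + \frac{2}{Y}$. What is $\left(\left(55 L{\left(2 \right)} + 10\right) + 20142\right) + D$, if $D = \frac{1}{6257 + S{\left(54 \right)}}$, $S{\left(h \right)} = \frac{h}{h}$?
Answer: $\frac{126799597}{6258} \approx 20262.0$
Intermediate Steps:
$S{\left(h \right)} = 1$
$L{\left(Y \right)} = 1 + \frac{2}{Y}$
$D = \frac{1}{6258}$ ($D = \frac{1}{6257 + 1} = \frac{1}{6258} \approx 0.0001598$)
$\left(\left(55 L{\left(2 \right)} + 10\right) + 20142\right) + D = \left(\left(55 \frac{2 + 2}{2} + 10\right) + 20142\right) + \frac{1}{6258} = \left(\left(55 \cdot \frac{1}{2} \cdot 4 + 10\right) + 20142\right) + \frac{1}{6258} = \left(\left(55 \cdot 2 + 10\right) + 20142\right) + \frac{1}{6258} = \left(\left(110 + 10\right) + 20142\right) + \frac{1}{6258} = \left(120 + 20142\right) + \frac{1}{6258} = 20262 + \frac{1}{6258} = \frac{126799597}{6258}$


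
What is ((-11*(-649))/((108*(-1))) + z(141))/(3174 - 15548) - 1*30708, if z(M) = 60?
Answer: -41037924877/1336392 ≈ -30708.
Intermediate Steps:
((-11*(-649))/((108*(-1))) + z(141))/(3174 - 15548) - 1*30708 = ((-11*(-649))/((108*(-1))) + 60)/(3174 - 15548) - 1*30708 = (7139/(-108) + 60)/(-12374) - 30708 = (7139*(-1/108) + 60)*(-1/12374) - 30708 = (-7139/108 + 60)*(-1/12374) - 30708 = -659/108*(-1/12374) - 30708 = 659/1336392 - 30708 = -41037924877/1336392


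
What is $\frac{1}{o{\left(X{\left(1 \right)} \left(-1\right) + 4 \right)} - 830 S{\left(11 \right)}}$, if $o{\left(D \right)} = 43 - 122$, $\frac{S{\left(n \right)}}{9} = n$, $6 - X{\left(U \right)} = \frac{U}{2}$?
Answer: $- \frac{1}{82249} \approx -1.2158 \cdot 10^{-5}$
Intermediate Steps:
$X{\left(U \right)} = 6 - \frac{U}{2}$
$S{\left(n \right)} = 9 n$
$o{\left(D \right)} = -79$
$\frac{1}{o{\left(X{\left(1 \right)} \left(-1\right) + 4 \right)} - 830 S{\left(11 \right)}} = \frac{1}{-79 - 830 \cdot 9 \cdot 11} = \frac{1}{-79 - 82170} = \frac{1}{-82249} = - \frac{1}{82249}$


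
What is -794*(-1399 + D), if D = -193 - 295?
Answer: 1498278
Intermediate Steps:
D = -488
-794*(-1399 + D) = -794*(-1399 - 488) = -794*(-1887) = -1*(-1498278) = 1498278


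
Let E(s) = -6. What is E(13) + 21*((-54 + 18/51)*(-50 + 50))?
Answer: -6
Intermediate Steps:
E(13) + 21*((-54 + 18/51)*(-50 + 50)) = -6 + 21*((-54 + 18/51)*(-50 + 50)) = -6 + 21*((-54 + 18*(1/51))*0) = -6 + 21*((-54 + 6/17)*0) = -6 + 21*(-912/17*0) = -6 + 21*0 = -6 + 0 = -6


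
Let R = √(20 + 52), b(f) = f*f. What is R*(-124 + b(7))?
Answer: -450*√2 ≈ -636.40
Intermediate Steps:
b(f) = f²
R = 6*√2 (R = √72 = 6*√2 ≈ 8.4853)
R*(-124 + b(7)) = (6*√2)*(-124 + 7²) = (6*√2)*(-124 + 49) = (6*√2)*(-75) = -450*√2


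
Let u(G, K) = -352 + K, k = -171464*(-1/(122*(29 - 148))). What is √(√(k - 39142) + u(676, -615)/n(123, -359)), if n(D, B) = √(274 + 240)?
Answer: √(-26190463594078*√514 + 1917798764*I*√2063134905090)/3731126 ≈ 8.9377 + 11.07*I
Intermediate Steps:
k = -85732/7259 (k = -171464/((-122*(-119))) = -171464/14518 = -171464*1/14518 = -85732/7259 ≈ -11.810)
n(D, B) = √514
√(√(k - 39142) + u(676, -615)/n(123, -359)) = √(√(-85732/7259 - 39142) + (-352 - 615)/(√514)) = √(√(-284217510/7259) - 967*√514/514) = √(I*√2063134905090/7259 - 967*√514/514) = √(-967*√514/514 + I*√2063134905090/7259)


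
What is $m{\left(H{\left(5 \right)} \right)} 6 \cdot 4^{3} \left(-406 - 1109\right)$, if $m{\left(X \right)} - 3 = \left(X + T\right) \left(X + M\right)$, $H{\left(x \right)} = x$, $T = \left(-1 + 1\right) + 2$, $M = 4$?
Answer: $-38396160$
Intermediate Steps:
$T = 2$ ($T = 0 + 2 = 2$)
$m{\left(X \right)} = 3 + \left(2 + X\right) \left(4 + X\right)$ ($m{\left(X \right)} = 3 + \left(X + 2\right) \left(X + 4\right) = 3 + \left(2 + X\right) \left(4 + X\right)$)
$m{\left(H{\left(5 \right)} \right)} 6 \cdot 4^{3} \left(-406 - 1109\right) = \left(11 + 5^{2} + 6 \cdot 5\right) 6 \cdot 4^{3} \left(-406 - 1109\right) = \left(11 + 25 + 30\right) 6 \cdot 64 \left(-1515\right) = 66 \cdot 6 \cdot 64 \left(-1515\right) = 396 \cdot 64 \left(-1515\right) = 25344 \left(-1515\right) = -38396160$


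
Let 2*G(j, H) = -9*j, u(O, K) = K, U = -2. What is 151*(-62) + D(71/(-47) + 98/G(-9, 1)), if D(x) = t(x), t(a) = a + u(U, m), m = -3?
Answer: -35649094/3807 ≈ -9364.1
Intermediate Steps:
G(j, H) = -9*j/2 (G(j, H) = (-9*j)/2 = -9*j/2)
t(a) = -3 + a (t(a) = a - 3 = -3 + a)
D(x) = -3 + x
151*(-62) + D(71/(-47) + 98/G(-9, 1)) = 151*(-62) + (-3 + (71/(-47) + 98/((-9/2*(-9))))) = -9362 + (-3 + (71*(-1/47) + 98/(81/2))) = -9362 + (-3 + (-71/47 + 98*(2/81))) = -9362 + (-3 + (-71/47 + 196/81)) = -9362 + (-3 + 3461/3807) = -9362 - 7960/3807 = -35649094/3807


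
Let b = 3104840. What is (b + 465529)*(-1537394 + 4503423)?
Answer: 10589817994701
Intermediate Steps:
(b + 465529)*(-1537394 + 4503423) = (3104840 + 465529)*(-1537394 + 4503423) = 3570369*2966029 = 10589817994701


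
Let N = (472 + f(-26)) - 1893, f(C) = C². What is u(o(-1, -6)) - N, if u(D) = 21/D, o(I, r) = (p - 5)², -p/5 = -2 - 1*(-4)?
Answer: 55882/75 ≈ 745.09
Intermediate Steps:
p = -10 (p = -5*(-2 - 1*(-4)) = -5*(-2 + 4) = -5*2 = -10)
o(I, r) = 225 (o(I, r) = (-10 - 5)² = (-15)² = 225)
N = -745 (N = (472 + (-26)²) - 1893 = (472 + 676) - 1893 = 1148 - 1893 = -745)
u(o(-1, -6)) - N = 21/225 - 1*(-745) = 21*(1/225) + 745 = 7/75 + 745 = 55882/75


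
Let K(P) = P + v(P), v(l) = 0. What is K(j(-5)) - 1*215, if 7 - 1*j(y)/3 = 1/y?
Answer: -967/5 ≈ -193.40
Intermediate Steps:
j(y) = 21 - 3/y
K(P) = P (K(P) = P + 0 = P)
K(j(-5)) - 1*215 = (21 - 3/(-5)) - 1*215 = (21 - 3*(-⅕)) - 215 = (21 + ⅗) - 215 = 108/5 - 215 = -967/5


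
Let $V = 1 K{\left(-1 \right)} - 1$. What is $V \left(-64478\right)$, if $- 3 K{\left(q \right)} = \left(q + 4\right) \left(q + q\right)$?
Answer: $-64478$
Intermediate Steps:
$K{\left(q \right)} = - \frac{2 q \left(4 + q\right)}{3}$ ($K{\left(q \right)} = - \frac{\left(q + 4\right) \left(q + q\right)}{3} = - \frac{\left(4 + q\right) 2 q}{3} = - \frac{2 q \left(4 + q\right)}{3}$)
$V = 1$ ($V = 1 \left(\left(- \frac{2}{3}\right) \left(-1\right) \left(4 - 1\right)\right) - 1 = 1 \left(\left(- \frac{2}{3}\right) \left(-1\right) 3\right) - 1 = 1 \cdot 2 - 1 = 2 - 1 = 1$)
$V \left(-64478\right) = 1 \left(-64478\right) = -64478$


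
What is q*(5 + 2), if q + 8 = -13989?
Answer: -97979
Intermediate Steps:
q = -13997 (q = -8 - 13989 = -13997)
q*(5 + 2) = -13997*(5 + 2) = -13997*7 = -97979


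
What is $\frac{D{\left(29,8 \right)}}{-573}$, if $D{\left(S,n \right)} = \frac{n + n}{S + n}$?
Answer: $- \frac{16}{21201} \approx -0.00075468$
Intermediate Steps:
$D{\left(S,n \right)} = \frac{2 n}{S + n}$
$\frac{D{\left(29,8 \right)}}{-573} = \frac{2 \cdot 8 \frac{1}{29 + 8}}{-573} = 2 \cdot 8 \cdot \frac{1}{37} \left(- \frac{1}{573}\right) = \frac{16}{37} \left(- \frac{1}{573}\right) = - \frac{16}{21201}$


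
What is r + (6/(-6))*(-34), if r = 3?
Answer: 37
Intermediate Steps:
r + (6/(-6))*(-34) = 3 + (6/(-6))*(-34) = 3 + (6*(-1/6))*(-34) = 3 - 1*(-34) = 3 + 34 = 37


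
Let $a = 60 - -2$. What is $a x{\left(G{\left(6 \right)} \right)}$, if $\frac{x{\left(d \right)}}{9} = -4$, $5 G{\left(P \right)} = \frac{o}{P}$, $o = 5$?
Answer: $-2232$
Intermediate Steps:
$G{\left(P \right)} = \frac{1}{P}$ ($G{\left(P \right)} = \frac{5 \frac{1}{P}}{5} = \frac{1}{P}$)
$x{\left(d \right)} = -36$ ($x{\left(d \right)} = 9 \left(-4\right) = -36$)
$a = 62$ ($a = 60 + 2 = 62$)
$a x{\left(G{\left(6 \right)} \right)} = 62 \left(-36\right) = -2232$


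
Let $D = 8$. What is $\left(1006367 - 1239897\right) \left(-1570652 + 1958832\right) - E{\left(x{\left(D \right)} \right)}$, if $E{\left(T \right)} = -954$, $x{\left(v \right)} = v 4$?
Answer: $-90651674446$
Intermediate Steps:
$x{\left(v \right)} = 4 v$
$\left(1006367 - 1239897\right) \left(-1570652 + 1958832\right) - E{\left(x{\left(D \right)} \right)} = \left(1006367 - 1239897\right) \left(-1570652 + 1958832\right) - -954 = \left(-233530\right) 388180 + 954 = -90651675400 + 954 = -90651674446$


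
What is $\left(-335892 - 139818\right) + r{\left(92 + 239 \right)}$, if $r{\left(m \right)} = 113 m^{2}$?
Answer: $11904683$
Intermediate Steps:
$\left(-335892 - 139818\right) + r{\left(92 + 239 \right)} = \left(-335892 - 139818\right) + 113 \left(92 + 239\right)^{2} = -475710 + 113 \cdot 331^{2} = -475710 + 113 \cdot 109561 = -475710 + 12380393 = 11904683$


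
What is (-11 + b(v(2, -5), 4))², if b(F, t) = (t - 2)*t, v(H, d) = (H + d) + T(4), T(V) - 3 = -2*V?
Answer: 9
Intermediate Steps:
T(V) = 3 - 2*V
v(H, d) = -5 + H + d (v(H, d) = (H + d) + (3 - 2*4) = (H + d) + (3 - 8) = (H + d) - 5 = -5 + H + d)
b(F, t) = t*(-2 + t) (b(F, t) = (-2 + t)*t = t*(-2 + t))
(-11 + b(v(2, -5), 4))² = (-11 + 4*(-2 + 4))² = (-11 + 4*2)² = (-11 + 8)² = (-3)² = 9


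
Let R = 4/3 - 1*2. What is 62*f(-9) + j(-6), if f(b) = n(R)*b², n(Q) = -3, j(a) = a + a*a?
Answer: -15036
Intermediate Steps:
R = -⅔ (R = 4*(⅓) - 2 = 4/3 - 2 = -⅔ ≈ -0.66667)
j(a) = a + a²
f(b) = -3*b²
62*f(-9) + j(-6) = 62*(-3*(-9)²) - 6*(1 - 6) = 62*(-3*81) - 6*(-5) = 62*(-243) + 30 = -15066 + 30 = -15036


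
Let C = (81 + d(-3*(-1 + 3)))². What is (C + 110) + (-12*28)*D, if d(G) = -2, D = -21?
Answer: 13407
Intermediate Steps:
C = 6241 (C = (81 - 2)² = 79² = 6241)
(C + 110) + (-12*28)*D = (6241 + 110) - 12*28*(-21) = 6351 - 336*(-21) = 6351 + 7056 = 13407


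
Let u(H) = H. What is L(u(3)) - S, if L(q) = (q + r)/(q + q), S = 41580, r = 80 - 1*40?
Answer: -249437/6 ≈ -41573.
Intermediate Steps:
r = 40 (r = 80 - 40 = 40)
L(q) = (40 + q)/(2*q) (L(q) = (q + 40)/(q + q) = (40 + q)/((2*q)) = (40 + q)*(1/(2*q)) = (40 + q)/(2*q))
L(u(3)) - S = (½)*(40 + 3)/3 - 1*41580 = (½)*(⅓)*43 - 41580 = 43/6 - 41580 = -249437/6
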